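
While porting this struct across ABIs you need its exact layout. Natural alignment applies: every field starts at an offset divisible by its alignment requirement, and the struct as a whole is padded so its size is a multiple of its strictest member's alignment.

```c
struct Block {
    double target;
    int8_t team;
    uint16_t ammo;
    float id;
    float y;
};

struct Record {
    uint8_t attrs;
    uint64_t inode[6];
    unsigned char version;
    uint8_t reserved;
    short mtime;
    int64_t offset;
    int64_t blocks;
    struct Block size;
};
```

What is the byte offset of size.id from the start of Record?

Block: @0: target [8B, align 8] → 8; @8: team [1B, align 1] → 9; +1 pad (align 2); @10: ammo [2B, align 2] → 12; @12: id [4B, align 4] → 16; @16: y [4B, align 4] → 20; +4 tail pad (align 8); size 24, align 8
@0: attrs [1B, align 1] → 1
+7 pad (align 8)
@8: inode [48B, align 8] → 56
@56: version [1B, align 1] → 57
@57: reserved [1B, align 1] → 58
@58: mtime [2B, align 2] → 60
+4 pad (align 8)
@64: offset [8B, align 8] → 72
@72: blocks [8B, align 8] → 80
@80: size [24B, align 8] → 104
within Block: id at 12
80 + 12 = 92

92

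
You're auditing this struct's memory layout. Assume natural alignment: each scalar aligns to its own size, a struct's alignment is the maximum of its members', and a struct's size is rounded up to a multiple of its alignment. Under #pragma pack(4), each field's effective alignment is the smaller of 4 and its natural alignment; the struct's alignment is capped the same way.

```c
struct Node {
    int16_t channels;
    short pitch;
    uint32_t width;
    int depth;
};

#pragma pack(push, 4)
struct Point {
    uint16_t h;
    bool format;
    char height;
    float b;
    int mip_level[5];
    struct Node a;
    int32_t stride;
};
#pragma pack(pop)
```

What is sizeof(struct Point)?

Node: @0: channels [2B, align 2] → 2; @2: pitch [2B, align 2] → 4; @4: width [4B, align 4] → 8; @8: depth [4B, align 4] → 12; size 12, align 4
@0: h [2B, align 2] → 2
@2: format [1B, align 1] → 3
@3: height [1B, align 1] → 4
@4: b [4B, align 4] → 8
@8: mip_level [20B, align 4] → 28
@28: a [12B, align 4] → 40
@40: stride [4B, align 4] → 44
size 44, align 4

44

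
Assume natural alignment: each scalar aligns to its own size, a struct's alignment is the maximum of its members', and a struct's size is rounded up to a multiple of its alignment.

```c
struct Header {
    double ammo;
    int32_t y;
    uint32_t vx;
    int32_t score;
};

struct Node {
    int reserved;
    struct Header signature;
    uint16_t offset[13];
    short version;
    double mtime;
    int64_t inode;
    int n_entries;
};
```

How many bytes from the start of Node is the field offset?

32

Header: 0..8  ammo  (8B, 8-aligned); 8..12  y  (4B, 4-aligned); 12..16  vx  (4B, 4-aligned); 16..20  score  (4B, 4-aligned); 20..24  -- tail padding (4B); sizeof = 24, alignof = 8
0..4  reserved  (4B, 4-aligned)
4..8  -- padding (4B)
8..32  signature  (24B, 8-aligned)
32..58  offset  (26B, 2-aligned)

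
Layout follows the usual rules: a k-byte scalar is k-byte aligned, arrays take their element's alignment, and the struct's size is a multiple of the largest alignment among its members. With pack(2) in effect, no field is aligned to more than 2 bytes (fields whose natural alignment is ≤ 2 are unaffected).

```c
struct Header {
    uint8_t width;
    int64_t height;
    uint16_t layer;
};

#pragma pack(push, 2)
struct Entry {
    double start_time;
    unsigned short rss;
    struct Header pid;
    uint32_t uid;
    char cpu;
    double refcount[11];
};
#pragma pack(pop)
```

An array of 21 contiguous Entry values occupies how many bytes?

2688

Header: 0..1  width  (1B, 1-aligned); 1..8  -- padding (7B); 8..16  height  (8B, 8-aligned); 16..18  layer  (2B, 2-aligned); 18..24  -- tail padding (6B); sizeof = 24, alignof = 8
0..8  start_time  (8B, 2-aligned)
8..10  rss  (2B, 2-aligned)
10..34  pid  (24B, 2-aligned)
34..38  uid  (4B, 2-aligned)
38..39  cpu  (1B, 1-aligned)
39..40  -- padding (1B)
40..128  refcount  (88B, 2-aligned)
sizeof = 128, alignof = 2
array of 21: 21 × 128 = 2688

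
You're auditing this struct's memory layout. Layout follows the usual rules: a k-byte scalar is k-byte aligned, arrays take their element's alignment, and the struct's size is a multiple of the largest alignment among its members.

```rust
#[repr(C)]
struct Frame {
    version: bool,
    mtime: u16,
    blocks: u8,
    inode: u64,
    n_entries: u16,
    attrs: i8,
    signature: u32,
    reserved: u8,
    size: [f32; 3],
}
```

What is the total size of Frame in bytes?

40 bytes

0..1  version  (1B, 1-aligned)
1..2  -- padding (1B)
2..4  mtime  (2B, 2-aligned)
4..5  blocks  (1B, 1-aligned)
5..8  -- padding (3B)
8..16  inode  (8B, 8-aligned)
16..18  n_entries  (2B, 2-aligned)
18..19  attrs  (1B, 1-aligned)
19..20  -- padding (1B)
20..24  signature  (4B, 4-aligned)
24..25  reserved  (1B, 1-aligned)
25..28  -- padding (3B)
28..40  size  (12B, 4-aligned)
sizeof = 40, alignof = 8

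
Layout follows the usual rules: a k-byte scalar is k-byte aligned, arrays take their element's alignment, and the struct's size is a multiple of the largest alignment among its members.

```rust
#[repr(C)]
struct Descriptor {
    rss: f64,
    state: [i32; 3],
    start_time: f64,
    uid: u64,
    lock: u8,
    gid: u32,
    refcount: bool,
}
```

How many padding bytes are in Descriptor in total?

14

@0: rss [8B, align 8] → 8
@8: state [12B, align 4] → 20
+4 pad (align 8)
@24: start_time [8B, align 8] → 32
@32: uid [8B, align 8] → 40
@40: lock [1B, align 1] → 41
+3 pad (align 4)
@44: gid [4B, align 4] → 48
@48: refcount [1B, align 1] → 49
+7 tail pad (align 8)
size 56, align 8
data bytes 42, size 56 → padding 14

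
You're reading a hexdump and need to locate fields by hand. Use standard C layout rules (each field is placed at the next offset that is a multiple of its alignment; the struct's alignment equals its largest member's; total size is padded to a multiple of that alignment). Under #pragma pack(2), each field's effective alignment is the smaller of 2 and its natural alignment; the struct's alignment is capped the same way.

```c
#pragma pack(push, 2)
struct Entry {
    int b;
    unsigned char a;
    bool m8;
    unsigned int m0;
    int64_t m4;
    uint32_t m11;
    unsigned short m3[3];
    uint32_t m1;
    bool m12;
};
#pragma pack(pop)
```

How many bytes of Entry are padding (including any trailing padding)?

@0: b [4B, align 2] → 4
@4: a [1B, align 1] → 5
@5: m8 [1B, align 1] → 6
@6: m0 [4B, align 2] → 10
@10: m4 [8B, align 2] → 18
@18: m11 [4B, align 2] → 22
@22: m3 [6B, align 2] → 28
@28: m1 [4B, align 2] → 32
@32: m12 [1B, align 1] → 33
+1 tail pad (align 2)
size 34, align 2
data bytes 33, size 34 → padding 1

1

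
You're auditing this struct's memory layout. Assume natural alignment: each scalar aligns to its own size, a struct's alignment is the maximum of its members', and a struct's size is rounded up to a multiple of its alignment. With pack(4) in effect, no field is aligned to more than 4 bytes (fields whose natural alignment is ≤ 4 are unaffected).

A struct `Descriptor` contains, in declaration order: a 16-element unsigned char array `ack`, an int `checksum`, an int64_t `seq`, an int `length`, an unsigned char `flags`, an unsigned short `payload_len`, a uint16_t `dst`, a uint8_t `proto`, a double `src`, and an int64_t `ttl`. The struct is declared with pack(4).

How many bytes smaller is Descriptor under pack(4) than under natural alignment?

natural layout:
  @0: ack [16B, align 1] → 16
  @16: checksum [4B, align 4] → 20
  +4 pad (align 8)
  @24: seq [8B, align 8] → 32
  @32: length [4B, align 4] → 36
  @36: flags [1B, align 1] → 37
  +1 pad (align 2)
  @38: payload_len [2B, align 2] → 40
  @40: dst [2B, align 2] → 42
  @42: proto [1B, align 1] → 43
  +5 pad (align 8)
  @48: src [8B, align 8] → 56
  @56: ttl [8B, align 8] → 64
  size 64, align 8
packed(4) layout:
  @0: ack [16B, align 1] → 16
  @16: checksum [4B, align 4] → 20
  @20: seq [8B, align 4] → 28
  @28: length [4B, align 4] → 32
  @32: flags [1B, align 1] → 33
  +1 pad (align 2)
  @34: payload_len [2B, align 2] → 36
  @36: dst [2B, align 2] → 38
  @38: proto [1B, align 1] → 39
  +1 pad (align 4)
  @40: src [8B, align 4] → 48
  @48: ttl [8B, align 4] → 56
  size 56, align 4
64 − 56 = 8

8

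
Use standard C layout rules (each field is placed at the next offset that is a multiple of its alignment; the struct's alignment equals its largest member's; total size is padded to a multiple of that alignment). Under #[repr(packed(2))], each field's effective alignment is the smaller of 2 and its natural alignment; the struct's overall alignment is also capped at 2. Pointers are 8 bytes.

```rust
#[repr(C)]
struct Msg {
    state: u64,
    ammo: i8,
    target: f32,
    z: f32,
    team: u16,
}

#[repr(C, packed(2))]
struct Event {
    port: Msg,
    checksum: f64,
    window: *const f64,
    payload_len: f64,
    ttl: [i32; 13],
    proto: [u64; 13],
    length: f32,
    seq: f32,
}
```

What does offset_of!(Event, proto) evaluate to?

100

Msg: 0..8  state  (8B, 8-aligned); 8..9  ammo  (1B, 1-aligned); 9..12  -- padding (3B); 12..16  target  (4B, 4-aligned); 16..20  z  (4B, 4-aligned); 20..22  team  (2B, 2-aligned); 22..24  -- tail padding (2B); sizeof = 24, alignof = 8
0..24  port  (24B, 2-aligned)
24..32  checksum  (8B, 2-aligned)
32..40  window  (8B, 2-aligned)
40..48  payload_len  (8B, 2-aligned)
48..100  ttl  (52B, 2-aligned)
100..204  proto  (104B, 2-aligned)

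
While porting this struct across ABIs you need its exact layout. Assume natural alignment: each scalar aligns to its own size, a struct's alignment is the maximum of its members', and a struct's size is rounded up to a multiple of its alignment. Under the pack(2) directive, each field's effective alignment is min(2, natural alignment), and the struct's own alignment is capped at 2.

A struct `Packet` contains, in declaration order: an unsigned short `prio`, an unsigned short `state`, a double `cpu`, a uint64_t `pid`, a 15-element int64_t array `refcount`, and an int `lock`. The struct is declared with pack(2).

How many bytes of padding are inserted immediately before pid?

0..2  prio  (2B, 2-aligned)
2..4  state  (2B, 2-aligned)
4..12  cpu  (8B, 2-aligned)
12..20  pid  (8B, 2-aligned)

0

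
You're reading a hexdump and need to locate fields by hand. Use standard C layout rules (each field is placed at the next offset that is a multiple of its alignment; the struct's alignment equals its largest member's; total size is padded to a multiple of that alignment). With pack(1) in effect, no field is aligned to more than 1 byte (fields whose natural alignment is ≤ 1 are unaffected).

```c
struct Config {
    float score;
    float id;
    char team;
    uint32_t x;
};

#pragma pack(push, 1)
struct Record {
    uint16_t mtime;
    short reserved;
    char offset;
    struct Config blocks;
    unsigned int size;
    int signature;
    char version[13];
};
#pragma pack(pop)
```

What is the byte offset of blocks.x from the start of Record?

17

Config: 0..4  score  (4B, 4-aligned); 4..8  id  (4B, 4-aligned); 8..9  team  (1B, 1-aligned); 9..12  -- padding (3B); 12..16  x  (4B, 4-aligned); sizeof = 16, alignof = 4
0..2  mtime  (2B, 1-aligned)
2..4  reserved  (2B, 1-aligned)
4..5  offset  (1B, 1-aligned)
5..21  blocks  (16B, 1-aligned)
within Config: x at 12
5 + 12 = 17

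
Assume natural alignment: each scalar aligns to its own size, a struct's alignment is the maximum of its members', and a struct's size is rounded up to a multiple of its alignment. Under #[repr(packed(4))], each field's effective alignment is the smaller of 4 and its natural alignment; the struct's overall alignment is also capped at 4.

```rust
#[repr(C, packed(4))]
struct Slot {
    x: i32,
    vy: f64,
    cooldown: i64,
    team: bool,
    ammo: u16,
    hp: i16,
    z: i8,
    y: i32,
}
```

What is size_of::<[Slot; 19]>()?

608

@0: x [4B, align 4] → 4
@4: vy [8B, align 4] → 12
@12: cooldown [8B, align 4] → 20
@20: team [1B, align 1] → 21
+1 pad (align 2)
@22: ammo [2B, align 2] → 24
@24: hp [2B, align 2] → 26
@26: z [1B, align 1] → 27
+1 pad (align 4)
@28: y [4B, align 4] → 32
size 32, align 4
array of 19: 19 × 32 = 608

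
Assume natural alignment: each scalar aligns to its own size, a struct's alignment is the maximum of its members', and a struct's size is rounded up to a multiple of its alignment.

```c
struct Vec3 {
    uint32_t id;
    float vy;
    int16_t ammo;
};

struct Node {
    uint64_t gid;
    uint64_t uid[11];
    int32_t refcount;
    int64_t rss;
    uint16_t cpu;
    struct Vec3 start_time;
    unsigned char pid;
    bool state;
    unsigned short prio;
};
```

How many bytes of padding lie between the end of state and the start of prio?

0

Vec3: 0..4  id  (4B, 4-aligned); 4..8  vy  (4B, 4-aligned); 8..10  ammo  (2B, 2-aligned); 10..12  -- tail padding (2B); sizeof = 12, alignof = 4
0..8  gid  (8B, 8-aligned)
8..96  uid  (88B, 8-aligned)
96..100  refcount  (4B, 4-aligned)
100..104  -- padding (4B)
104..112  rss  (8B, 8-aligned)
112..114  cpu  (2B, 2-aligned)
114..116  -- padding (2B)
116..128  start_time  (12B, 4-aligned)
128..129  pid  (1B, 1-aligned)
129..130  state  (1B, 1-aligned)
130..132  prio  (2B, 2-aligned)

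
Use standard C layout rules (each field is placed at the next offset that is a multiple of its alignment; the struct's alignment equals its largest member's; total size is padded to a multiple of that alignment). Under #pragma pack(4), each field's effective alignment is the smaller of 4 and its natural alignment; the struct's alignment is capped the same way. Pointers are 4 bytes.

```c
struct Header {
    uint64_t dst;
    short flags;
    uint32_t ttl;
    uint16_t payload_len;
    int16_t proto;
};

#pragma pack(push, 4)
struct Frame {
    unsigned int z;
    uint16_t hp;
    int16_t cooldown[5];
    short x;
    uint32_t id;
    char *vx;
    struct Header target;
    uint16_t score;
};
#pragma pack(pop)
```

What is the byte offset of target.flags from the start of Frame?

36

Header: @0: dst [8B, align 8] → 8; @8: flags [2B, align 2] → 10; +2 pad (align 4); @12: ttl [4B, align 4] → 16; @16: payload_len [2B, align 2] → 18; @18: proto [2B, align 2] → 20; +4 tail pad (align 8); size 24, align 8
@0: z [4B, align 4] → 4
@4: hp [2B, align 2] → 6
@6: cooldown [10B, align 2] → 16
@16: x [2B, align 2] → 18
+2 pad (align 4)
@20: id [4B, align 4] → 24
@24: vx [4B, align 4] → 28
@28: target [24B, align 4] → 52
within Header: flags at 8
28 + 8 = 36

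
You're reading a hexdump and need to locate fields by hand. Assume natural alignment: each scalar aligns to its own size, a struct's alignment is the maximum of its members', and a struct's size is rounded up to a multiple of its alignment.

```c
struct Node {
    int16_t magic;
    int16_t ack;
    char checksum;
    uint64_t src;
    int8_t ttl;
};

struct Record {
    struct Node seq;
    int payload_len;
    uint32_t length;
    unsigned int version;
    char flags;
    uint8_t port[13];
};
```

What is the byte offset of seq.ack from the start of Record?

2

Node: magic at 0 (size 2, align 2) → ends 2; ack at 2 (size 2, align 2) → ends 4; checksum at 4 (size 1, align 1) → ends 5; pad 3 to align 8 for src; src at 8 (size 8, align 8) → ends 16; ttl at 16 (size 1, align 1) → ends 17; tail pad 7 to reach multiple of 8; total 24 bytes, alignment 8
seq at 0 (size 24, align 8) → ends 24
within Node: ack at 2
0 + 2 = 2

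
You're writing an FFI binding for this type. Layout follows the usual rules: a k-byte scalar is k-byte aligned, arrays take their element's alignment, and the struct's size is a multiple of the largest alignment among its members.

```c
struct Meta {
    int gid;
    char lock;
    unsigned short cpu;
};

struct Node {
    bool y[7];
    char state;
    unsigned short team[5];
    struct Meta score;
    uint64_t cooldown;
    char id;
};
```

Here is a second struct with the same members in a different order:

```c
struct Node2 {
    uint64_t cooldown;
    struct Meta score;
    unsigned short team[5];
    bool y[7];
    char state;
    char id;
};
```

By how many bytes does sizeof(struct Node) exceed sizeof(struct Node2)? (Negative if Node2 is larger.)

8

Meta: gid at 0 (size 4, align 4) → ends 4; lock at 4 (size 1, align 1) → ends 5; pad 1 to align 2 for cpu; cpu at 6 (size 2, align 2) → ends 8; total 8 bytes, alignment 4
y at 0 (size 7, align 1) → ends 7
state at 7 (size 1, align 1) → ends 8
team at 8 (size 10, align 2) → ends 18
pad 2 to align 4 for score
score at 20 (size 8, align 4) → ends 28
pad 4 to align 8 for cooldown
cooldown at 32 (size 8, align 8) → ends 40
id at 40 (size 1, align 1) → ends 41
tail pad 7 to reach multiple of 8
total 48 bytes, alignment 8
— Node2 —
cooldown at 0 (size 8, align 8) → ends 8
score at 8 (size 8, align 4) → ends 16
team at 16 (size 10, align 2) → ends 26
y at 26 (size 7, align 1) → ends 33
state at 33 (size 1, align 1) → ends 34
id at 34 (size 1, align 1) → ends 35
tail pad 5 to reach multiple of 8
total 40 bytes, alignment 8
48 − 40 = 8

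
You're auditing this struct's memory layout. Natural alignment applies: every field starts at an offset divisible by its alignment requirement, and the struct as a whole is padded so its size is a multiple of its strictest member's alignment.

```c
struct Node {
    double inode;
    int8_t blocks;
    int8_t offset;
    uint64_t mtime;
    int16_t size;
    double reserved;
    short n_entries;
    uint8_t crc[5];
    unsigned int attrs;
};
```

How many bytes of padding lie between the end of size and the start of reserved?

6

@0: inode [8B, align 8] → 8
@8: blocks [1B, align 1] → 9
@9: offset [1B, align 1] → 10
+6 pad (align 8)
@16: mtime [8B, align 8] → 24
@24: size [2B, align 2] → 26
+6 pad (align 8)
@32: reserved [8B, align 8] → 40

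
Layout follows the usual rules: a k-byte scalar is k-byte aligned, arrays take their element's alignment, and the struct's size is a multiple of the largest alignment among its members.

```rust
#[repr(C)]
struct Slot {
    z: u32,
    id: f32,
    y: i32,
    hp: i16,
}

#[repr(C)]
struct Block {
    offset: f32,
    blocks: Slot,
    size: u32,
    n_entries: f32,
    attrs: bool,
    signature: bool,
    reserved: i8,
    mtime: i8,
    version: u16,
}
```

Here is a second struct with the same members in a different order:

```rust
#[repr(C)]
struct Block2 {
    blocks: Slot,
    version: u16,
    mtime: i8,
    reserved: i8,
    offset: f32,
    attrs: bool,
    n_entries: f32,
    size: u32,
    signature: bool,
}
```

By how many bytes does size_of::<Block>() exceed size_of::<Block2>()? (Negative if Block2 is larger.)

-4

Slot: 0..4  z  (4B, 4-aligned); 4..8  id  (4B, 4-aligned); 8..12  y  (4B, 4-aligned); 12..14  hp  (2B, 2-aligned); 14..16  -- tail padding (2B); sizeof = 16, alignof = 4
0..4  offset  (4B, 4-aligned)
4..20  blocks  (16B, 4-aligned)
20..24  size  (4B, 4-aligned)
24..28  n_entries  (4B, 4-aligned)
28..29  attrs  (1B, 1-aligned)
29..30  signature  (1B, 1-aligned)
30..31  reserved  (1B, 1-aligned)
31..32  mtime  (1B, 1-aligned)
32..34  version  (2B, 2-aligned)
34..36  -- tail padding (2B)
sizeof = 36, alignof = 4
— Block2 —
0..16  blocks  (16B, 4-aligned)
16..18  version  (2B, 2-aligned)
18..19  mtime  (1B, 1-aligned)
19..20  reserved  (1B, 1-aligned)
20..24  offset  (4B, 4-aligned)
24..25  attrs  (1B, 1-aligned)
25..28  -- padding (3B)
28..32  n_entries  (4B, 4-aligned)
32..36  size  (4B, 4-aligned)
36..37  signature  (1B, 1-aligned)
37..40  -- tail padding (3B)
sizeof = 40, alignof = 4
36 − 40 = -4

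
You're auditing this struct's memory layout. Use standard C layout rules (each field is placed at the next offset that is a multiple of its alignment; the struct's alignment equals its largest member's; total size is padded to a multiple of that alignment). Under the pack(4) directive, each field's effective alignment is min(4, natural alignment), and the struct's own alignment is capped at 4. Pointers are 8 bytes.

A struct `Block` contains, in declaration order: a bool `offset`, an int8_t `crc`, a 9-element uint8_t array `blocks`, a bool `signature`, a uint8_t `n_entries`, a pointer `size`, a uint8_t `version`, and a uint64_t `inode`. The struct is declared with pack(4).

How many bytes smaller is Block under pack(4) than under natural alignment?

4

natural layout:
  offset at 0 (size 1, align 1) → ends 1
  crc at 1 (size 1, align 1) → ends 2
  blocks at 2 (size 9, align 1) → ends 11
  signature at 11 (size 1, align 1) → ends 12
  n_entries at 12 (size 1, align 1) → ends 13
  pad 3 to align 8 for size
  size at 16 (size 8, align 8) → ends 24
  version at 24 (size 1, align 1) → ends 25
  pad 7 to align 8 for inode
  inode at 32 (size 8, align 8) → ends 40
  total 40 bytes, alignment 8
packed(4) layout:
  offset at 0 (size 1, align 1) → ends 1
  crc at 1 (size 1, align 1) → ends 2
  blocks at 2 (size 9, align 1) → ends 11
  signature at 11 (size 1, align 1) → ends 12
  n_entries at 12 (size 1, align 1) → ends 13
  pad 3 to align 4 for size
  size at 16 (size 8, align 4) → ends 24
  version at 24 (size 1, align 1) → ends 25
  pad 3 to align 4 for inode
  inode at 28 (size 8, align 4) → ends 36
  total 36 bytes, alignment 4
40 − 36 = 4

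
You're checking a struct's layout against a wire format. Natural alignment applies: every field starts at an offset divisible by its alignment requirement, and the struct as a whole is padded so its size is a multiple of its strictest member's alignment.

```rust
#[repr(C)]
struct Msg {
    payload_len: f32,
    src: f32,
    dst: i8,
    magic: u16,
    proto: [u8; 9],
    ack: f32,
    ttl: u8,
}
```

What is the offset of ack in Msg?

24

@0: payload_len [4B, align 4] → 4
@4: src [4B, align 4] → 8
@8: dst [1B, align 1] → 9
+1 pad (align 2)
@10: magic [2B, align 2] → 12
@12: proto [9B, align 1] → 21
+3 pad (align 4)
@24: ack [4B, align 4] → 28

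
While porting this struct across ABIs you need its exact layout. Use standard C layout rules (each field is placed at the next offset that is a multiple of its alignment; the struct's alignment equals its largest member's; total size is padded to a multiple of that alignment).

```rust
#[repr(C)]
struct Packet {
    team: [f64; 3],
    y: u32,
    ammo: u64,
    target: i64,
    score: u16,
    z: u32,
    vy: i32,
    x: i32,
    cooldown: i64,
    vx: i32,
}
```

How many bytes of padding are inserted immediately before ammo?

4

team at 0 (size 24, align 8) → ends 24
y at 24 (size 4, align 4) → ends 28
pad 4 to align 8 for ammo
ammo at 32 (size 8, align 8) → ends 40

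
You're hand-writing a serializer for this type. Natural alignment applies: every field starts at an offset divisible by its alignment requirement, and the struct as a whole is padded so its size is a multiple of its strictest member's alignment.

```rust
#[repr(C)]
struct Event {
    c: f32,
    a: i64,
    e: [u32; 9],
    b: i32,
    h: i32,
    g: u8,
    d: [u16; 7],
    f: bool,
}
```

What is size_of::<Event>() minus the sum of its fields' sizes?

8

0..4  c  (4B, 4-aligned)
4..8  -- padding (4B)
8..16  a  (8B, 8-aligned)
16..52  e  (36B, 4-aligned)
52..56  b  (4B, 4-aligned)
56..60  h  (4B, 4-aligned)
60..61  g  (1B, 1-aligned)
61..62  -- padding (1B)
62..76  d  (14B, 2-aligned)
76..77  f  (1B, 1-aligned)
77..80  -- tail padding (3B)
sizeof = 80, alignof = 8
data bytes 72, size 80 → padding 8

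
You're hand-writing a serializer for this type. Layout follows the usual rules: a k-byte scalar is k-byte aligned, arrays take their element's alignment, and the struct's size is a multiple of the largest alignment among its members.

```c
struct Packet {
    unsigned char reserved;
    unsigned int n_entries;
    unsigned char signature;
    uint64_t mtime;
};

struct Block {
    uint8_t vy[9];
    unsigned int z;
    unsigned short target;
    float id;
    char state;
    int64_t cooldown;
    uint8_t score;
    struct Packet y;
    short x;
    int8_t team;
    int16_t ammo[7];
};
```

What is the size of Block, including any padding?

Packet: 0..1  reserved  (1B, 1-aligned); 1..4  -- padding (3B); 4..8  n_entries  (4B, 4-aligned); 8..9  signature  (1B, 1-aligned); 9..16  -- padding (7B); 16..24  mtime  (8B, 8-aligned); sizeof = 24, alignof = 8
0..9  vy  (9B, 1-aligned)
9..12  -- padding (3B)
12..16  z  (4B, 4-aligned)
16..18  target  (2B, 2-aligned)
18..20  -- padding (2B)
20..24  id  (4B, 4-aligned)
24..25  state  (1B, 1-aligned)
25..32  -- padding (7B)
32..40  cooldown  (8B, 8-aligned)
40..41  score  (1B, 1-aligned)
41..48  -- padding (7B)
48..72  y  (24B, 8-aligned)
72..74  x  (2B, 2-aligned)
74..75  team  (1B, 1-aligned)
75..76  -- padding (1B)
76..90  ammo  (14B, 2-aligned)
90..96  -- tail padding (6B)
sizeof = 96, alignof = 8

96 bytes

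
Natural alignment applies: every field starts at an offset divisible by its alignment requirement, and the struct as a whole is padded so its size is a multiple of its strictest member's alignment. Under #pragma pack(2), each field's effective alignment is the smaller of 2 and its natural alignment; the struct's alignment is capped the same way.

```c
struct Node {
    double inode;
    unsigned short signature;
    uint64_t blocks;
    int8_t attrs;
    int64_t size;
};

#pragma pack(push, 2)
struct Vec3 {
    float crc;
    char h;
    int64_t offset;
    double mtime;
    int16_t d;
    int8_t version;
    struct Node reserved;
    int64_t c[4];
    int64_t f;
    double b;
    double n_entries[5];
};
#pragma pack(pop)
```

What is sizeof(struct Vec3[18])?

2772

Node: inode at 0 (size 8, align 8) → ends 8; signature at 8 (size 2, align 2) → ends 10; pad 6 to align 8 for blocks; blocks at 16 (size 8, align 8) → ends 24; attrs at 24 (size 1, align 1) → ends 25; pad 7 to align 8 for size; size at 32 (size 8, align 8) → ends 40; total 40 bytes, alignment 8
crc at 0 (size 4, align 2) → ends 4
h at 4 (size 1, align 1) → ends 5
pad 1 to align 2 for offset
offset at 6 (size 8, align 2) → ends 14
mtime at 14 (size 8, align 2) → ends 22
d at 22 (size 2, align 2) → ends 24
version at 24 (size 1, align 1) → ends 25
pad 1 to align 2 for reserved
reserved at 26 (size 40, align 2) → ends 66
c at 66 (size 32, align 2) → ends 98
f at 98 (size 8, align 2) → ends 106
b at 106 (size 8, align 2) → ends 114
n_entries at 114 (size 40, align 2) → ends 154
total 154 bytes, alignment 2
array of 18: 18 × 154 = 2772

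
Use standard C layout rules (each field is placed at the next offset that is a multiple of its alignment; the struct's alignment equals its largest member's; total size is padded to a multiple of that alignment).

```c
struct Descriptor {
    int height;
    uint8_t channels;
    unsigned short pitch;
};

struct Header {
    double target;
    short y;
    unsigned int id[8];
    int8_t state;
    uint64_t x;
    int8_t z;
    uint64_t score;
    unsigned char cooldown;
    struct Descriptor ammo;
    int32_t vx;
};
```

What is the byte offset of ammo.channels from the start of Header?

Descriptor: 0..4  height  (4B, 4-aligned); 4..5  channels  (1B, 1-aligned); 5..6  -- padding (1B); 6..8  pitch  (2B, 2-aligned); sizeof = 8, alignof = 4
0..8  target  (8B, 8-aligned)
8..10  y  (2B, 2-aligned)
10..12  -- padding (2B)
12..44  id  (32B, 4-aligned)
44..45  state  (1B, 1-aligned)
45..48  -- padding (3B)
48..56  x  (8B, 8-aligned)
56..57  z  (1B, 1-aligned)
57..64  -- padding (7B)
64..72  score  (8B, 8-aligned)
72..73  cooldown  (1B, 1-aligned)
73..76  -- padding (3B)
76..84  ammo  (8B, 4-aligned)
within Descriptor: channels at 4
76 + 4 = 80

80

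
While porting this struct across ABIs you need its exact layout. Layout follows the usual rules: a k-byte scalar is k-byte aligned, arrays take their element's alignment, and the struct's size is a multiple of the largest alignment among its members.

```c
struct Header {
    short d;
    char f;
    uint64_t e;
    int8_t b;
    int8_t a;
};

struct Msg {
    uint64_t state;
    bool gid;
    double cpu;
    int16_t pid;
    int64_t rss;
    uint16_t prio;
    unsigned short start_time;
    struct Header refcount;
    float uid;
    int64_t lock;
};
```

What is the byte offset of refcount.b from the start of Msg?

64

Header: 0..2  d  (2B, 2-aligned); 2..3  f  (1B, 1-aligned); 3..8  -- padding (5B); 8..16  e  (8B, 8-aligned); 16..17  b  (1B, 1-aligned); 17..18  a  (1B, 1-aligned); 18..24  -- tail padding (6B); sizeof = 24, alignof = 8
0..8  state  (8B, 8-aligned)
8..9  gid  (1B, 1-aligned)
9..16  -- padding (7B)
16..24  cpu  (8B, 8-aligned)
24..26  pid  (2B, 2-aligned)
26..32  -- padding (6B)
32..40  rss  (8B, 8-aligned)
40..42  prio  (2B, 2-aligned)
42..44  start_time  (2B, 2-aligned)
44..48  -- padding (4B)
48..72  refcount  (24B, 8-aligned)
within Header: b at 16
48 + 16 = 64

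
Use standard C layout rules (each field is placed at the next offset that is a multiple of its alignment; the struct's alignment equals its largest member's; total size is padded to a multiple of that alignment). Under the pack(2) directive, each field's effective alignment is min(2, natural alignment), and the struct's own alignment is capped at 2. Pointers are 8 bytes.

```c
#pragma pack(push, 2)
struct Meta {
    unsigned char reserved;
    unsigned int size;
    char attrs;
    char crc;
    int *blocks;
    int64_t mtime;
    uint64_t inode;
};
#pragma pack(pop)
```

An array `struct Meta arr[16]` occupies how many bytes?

reserved at 0 (size 1, align 1) → ends 1
pad 1 to align 2 for size
size at 2 (size 4, align 2) → ends 6
attrs at 6 (size 1, align 1) → ends 7
crc at 7 (size 1, align 1) → ends 8
blocks at 8 (size 8, align 2) → ends 16
mtime at 16 (size 8, align 2) → ends 24
inode at 24 (size 8, align 2) → ends 32
total 32 bytes, alignment 2
array of 16: 16 × 32 = 512

512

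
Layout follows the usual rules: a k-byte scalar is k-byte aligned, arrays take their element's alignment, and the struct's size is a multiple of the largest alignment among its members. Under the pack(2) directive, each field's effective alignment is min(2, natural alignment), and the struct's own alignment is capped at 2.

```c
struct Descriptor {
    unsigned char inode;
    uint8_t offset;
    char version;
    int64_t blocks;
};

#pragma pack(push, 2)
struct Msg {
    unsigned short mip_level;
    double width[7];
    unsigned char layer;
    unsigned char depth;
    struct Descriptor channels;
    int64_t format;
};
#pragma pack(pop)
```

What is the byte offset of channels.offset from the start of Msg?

Descriptor: inode at 0 (size 1, align 1) → ends 1; offset at 1 (size 1, align 1) → ends 2; version at 2 (size 1, align 1) → ends 3; pad 5 to align 8 for blocks; blocks at 8 (size 8, align 8) → ends 16; total 16 bytes, alignment 8
mip_level at 0 (size 2, align 2) → ends 2
width at 2 (size 56, align 2) → ends 58
layer at 58 (size 1, align 1) → ends 59
depth at 59 (size 1, align 1) → ends 60
channels at 60 (size 16, align 2) → ends 76
within Descriptor: offset at 1
60 + 1 = 61

61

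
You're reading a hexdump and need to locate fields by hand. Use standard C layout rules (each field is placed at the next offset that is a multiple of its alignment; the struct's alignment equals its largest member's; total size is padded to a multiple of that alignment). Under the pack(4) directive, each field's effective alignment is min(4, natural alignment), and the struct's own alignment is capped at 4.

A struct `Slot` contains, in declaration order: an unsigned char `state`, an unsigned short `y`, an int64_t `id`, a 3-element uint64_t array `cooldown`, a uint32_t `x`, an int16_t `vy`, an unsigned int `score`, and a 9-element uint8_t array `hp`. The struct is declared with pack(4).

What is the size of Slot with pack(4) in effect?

60

@0: state [1B, align 1] → 1
+1 pad (align 2)
@2: y [2B, align 2] → 4
@4: id [8B, align 4] → 12
@12: cooldown [24B, align 4] → 36
@36: x [4B, align 4] → 40
@40: vy [2B, align 2] → 42
+2 pad (align 4)
@44: score [4B, align 4] → 48
@48: hp [9B, align 1] → 57
+3 tail pad (align 4)
size 60, align 4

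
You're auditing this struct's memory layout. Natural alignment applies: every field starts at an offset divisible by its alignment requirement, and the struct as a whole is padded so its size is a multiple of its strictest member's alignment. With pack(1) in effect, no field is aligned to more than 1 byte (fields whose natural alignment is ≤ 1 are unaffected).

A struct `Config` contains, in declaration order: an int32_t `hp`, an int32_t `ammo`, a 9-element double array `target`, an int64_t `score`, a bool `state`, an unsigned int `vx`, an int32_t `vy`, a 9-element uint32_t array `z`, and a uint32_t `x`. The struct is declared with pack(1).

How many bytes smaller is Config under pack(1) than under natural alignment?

natural layout:
  0..4  hp  (4B, 4-aligned)
  4..8  ammo  (4B, 4-aligned)
  8..80  target  (72B, 8-aligned)
  80..88  score  (8B, 8-aligned)
  88..89  state  (1B, 1-aligned)
  89..92  -- padding (3B)
  92..96  vx  (4B, 4-aligned)
  96..100  vy  (4B, 4-aligned)
  100..136  z  (36B, 4-aligned)
  136..140  x  (4B, 4-aligned)
  140..144  -- tail padding (4B)
  sizeof = 144, alignof = 8
packed(1) layout:
  0..4  hp  (4B, 1-aligned)
  4..8  ammo  (4B, 1-aligned)
  8..80  target  (72B, 1-aligned)
  80..88  score  (8B, 1-aligned)
  88..89  state  (1B, 1-aligned)
  89..93  vx  (4B, 1-aligned)
  93..97  vy  (4B, 1-aligned)
  97..133  z  (36B, 1-aligned)
  133..137  x  (4B, 1-aligned)
  sizeof = 137, alignof = 1
144 − 137 = 7

7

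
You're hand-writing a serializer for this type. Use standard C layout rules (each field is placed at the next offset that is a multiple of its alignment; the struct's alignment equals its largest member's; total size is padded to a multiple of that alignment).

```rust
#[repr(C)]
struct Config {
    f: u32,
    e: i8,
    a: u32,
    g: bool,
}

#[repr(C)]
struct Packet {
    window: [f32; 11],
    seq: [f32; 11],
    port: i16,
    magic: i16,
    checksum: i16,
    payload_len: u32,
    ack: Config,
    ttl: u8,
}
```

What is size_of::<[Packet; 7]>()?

Config: 0..4  f  (4B, 4-aligned); 4..5  e  (1B, 1-aligned); 5..8  -- padding (3B); 8..12  a  (4B, 4-aligned); 12..13  g  (1B, 1-aligned); 13..16  -- tail padding (3B); sizeof = 16, alignof = 4
0..44  window  (44B, 4-aligned)
44..88  seq  (44B, 4-aligned)
88..90  port  (2B, 2-aligned)
90..92  magic  (2B, 2-aligned)
92..94  checksum  (2B, 2-aligned)
94..96  -- padding (2B)
96..100  payload_len  (4B, 4-aligned)
100..116  ack  (16B, 4-aligned)
116..117  ttl  (1B, 1-aligned)
117..120  -- tail padding (3B)
sizeof = 120, alignof = 4
array of 7: 7 × 120 = 840

840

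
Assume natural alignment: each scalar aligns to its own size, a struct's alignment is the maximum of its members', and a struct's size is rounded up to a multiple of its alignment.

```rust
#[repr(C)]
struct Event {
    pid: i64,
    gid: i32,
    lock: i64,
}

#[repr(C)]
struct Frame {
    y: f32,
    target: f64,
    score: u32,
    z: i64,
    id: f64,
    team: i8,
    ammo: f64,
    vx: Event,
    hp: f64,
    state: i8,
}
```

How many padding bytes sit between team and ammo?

7

Event: pid at 0 (size 8, align 8) → ends 8; gid at 8 (size 4, align 4) → ends 12; pad 4 to align 8 for lock; lock at 16 (size 8, align 8) → ends 24; total 24 bytes, alignment 8
y at 0 (size 4, align 4) → ends 4
pad 4 to align 8 for target
target at 8 (size 8, align 8) → ends 16
score at 16 (size 4, align 4) → ends 20
pad 4 to align 8 for z
z at 24 (size 8, align 8) → ends 32
id at 32 (size 8, align 8) → ends 40
team at 40 (size 1, align 1) → ends 41
pad 7 to align 8 for ammo
ammo at 48 (size 8, align 8) → ends 56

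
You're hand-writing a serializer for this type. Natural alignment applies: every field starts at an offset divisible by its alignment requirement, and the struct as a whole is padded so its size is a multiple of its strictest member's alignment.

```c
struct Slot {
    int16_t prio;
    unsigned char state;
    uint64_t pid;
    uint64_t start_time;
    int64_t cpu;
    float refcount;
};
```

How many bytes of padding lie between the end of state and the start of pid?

5

prio at 0 (size 2, align 2) → ends 2
state at 2 (size 1, align 1) → ends 3
pad 5 to align 8 for pid
pid at 8 (size 8, align 8) → ends 16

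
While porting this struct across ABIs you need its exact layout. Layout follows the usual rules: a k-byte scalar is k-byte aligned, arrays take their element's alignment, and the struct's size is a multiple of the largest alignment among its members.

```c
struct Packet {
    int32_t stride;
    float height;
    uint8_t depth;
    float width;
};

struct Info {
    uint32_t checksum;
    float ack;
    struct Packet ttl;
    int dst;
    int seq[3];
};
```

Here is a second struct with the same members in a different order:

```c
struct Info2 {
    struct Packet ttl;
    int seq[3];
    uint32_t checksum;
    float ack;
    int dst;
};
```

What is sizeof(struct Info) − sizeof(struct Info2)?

Packet: 0..4  stride  (4B, 4-aligned); 4..8  height  (4B, 4-aligned); 8..9  depth  (1B, 1-aligned); 9..12  -- padding (3B); 12..16  width  (4B, 4-aligned); sizeof = 16, alignof = 4
0..4  checksum  (4B, 4-aligned)
4..8  ack  (4B, 4-aligned)
8..24  ttl  (16B, 4-aligned)
24..28  dst  (4B, 4-aligned)
28..40  seq  (12B, 4-aligned)
sizeof = 40, alignof = 4
— Info2 —
0..16  ttl  (16B, 4-aligned)
16..28  seq  (12B, 4-aligned)
28..32  checksum  (4B, 4-aligned)
32..36  ack  (4B, 4-aligned)
36..40  dst  (4B, 4-aligned)
sizeof = 40, alignof = 4
40 − 40 = 0

0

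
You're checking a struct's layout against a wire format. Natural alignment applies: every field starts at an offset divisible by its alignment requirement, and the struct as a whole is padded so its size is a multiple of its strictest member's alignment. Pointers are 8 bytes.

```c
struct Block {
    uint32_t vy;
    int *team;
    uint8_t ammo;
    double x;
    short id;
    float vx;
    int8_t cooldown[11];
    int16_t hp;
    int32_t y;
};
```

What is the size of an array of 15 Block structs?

@0: vy [4B, align 4] → 4
+4 pad (align 8)
@8: team [8B, align 8] → 16
@16: ammo [1B, align 1] → 17
+7 pad (align 8)
@24: x [8B, align 8] → 32
@32: id [2B, align 2] → 34
+2 pad (align 4)
@36: vx [4B, align 4] → 40
@40: cooldown [11B, align 1] → 51
+1 pad (align 2)
@52: hp [2B, align 2] → 54
+2 pad (align 4)
@56: y [4B, align 4] → 60
+4 tail pad (align 8)
size 64, align 8
array of 15: 15 × 64 = 960

960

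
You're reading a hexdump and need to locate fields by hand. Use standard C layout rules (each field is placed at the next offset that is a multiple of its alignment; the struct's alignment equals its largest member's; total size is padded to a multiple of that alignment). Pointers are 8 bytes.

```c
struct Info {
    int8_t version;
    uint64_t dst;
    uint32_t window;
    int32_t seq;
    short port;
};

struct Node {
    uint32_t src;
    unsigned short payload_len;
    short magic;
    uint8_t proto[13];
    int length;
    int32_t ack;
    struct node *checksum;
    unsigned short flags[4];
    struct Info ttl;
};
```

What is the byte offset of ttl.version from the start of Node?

48

Info: @0: version [1B, align 1] → 1; +7 pad (align 8); @8: dst [8B, align 8] → 16; @16: window [4B, align 4] → 20; @20: seq [4B, align 4] → 24; @24: port [2B, align 2] → 26; +6 tail pad (align 8); size 32, align 8
@0: src [4B, align 4] → 4
@4: payload_len [2B, align 2] → 6
@6: magic [2B, align 2] → 8
@8: proto [13B, align 1] → 21
+3 pad (align 4)
@24: length [4B, align 4] → 28
@28: ack [4B, align 4] → 32
@32: checksum [8B, align 8] → 40
@40: flags [8B, align 2] → 48
@48: ttl [32B, align 8] → 80
within Info: version at 0
48 + 0 = 48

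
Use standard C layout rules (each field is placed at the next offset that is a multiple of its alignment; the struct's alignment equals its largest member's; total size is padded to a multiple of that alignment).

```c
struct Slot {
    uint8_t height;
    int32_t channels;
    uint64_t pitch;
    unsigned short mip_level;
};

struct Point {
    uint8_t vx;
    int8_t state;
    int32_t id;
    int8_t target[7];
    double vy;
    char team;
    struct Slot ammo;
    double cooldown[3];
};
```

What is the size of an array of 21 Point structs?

Slot: @0: height [1B, align 1] → 1; +3 pad (align 4); @4: channels [4B, align 4] → 8; @8: pitch [8B, align 8] → 16; @16: mip_level [2B, align 2] → 18; +6 tail pad (align 8); size 24, align 8
@0: vx [1B, align 1] → 1
@1: state [1B, align 1] → 2
+2 pad (align 4)
@4: id [4B, align 4] → 8
@8: target [7B, align 1] → 15
+1 pad (align 8)
@16: vy [8B, align 8] → 24
@24: team [1B, align 1] → 25
+7 pad (align 8)
@32: ammo [24B, align 8] → 56
@56: cooldown [24B, align 8] → 80
size 80, align 8
array of 21: 21 × 80 = 1680

1680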